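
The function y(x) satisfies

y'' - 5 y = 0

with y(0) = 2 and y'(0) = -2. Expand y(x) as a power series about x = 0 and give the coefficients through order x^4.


Ansatz: y(x) = sum_{n>=0} a_n x^n, so y'(x) = sum_{n>=1} n a_n x^(n-1) and y''(x) = sum_{n>=2} n(n-1) a_n x^(n-2).
Substitute into P(x) y'' + Q(x) y' + R(x) y = 0 with P(x) = 1, Q(x) = 0, R(x) = -5, and match powers of x.
Initial conditions: a_0 = 2, a_1 = -2.
Setting the coefficient of each power of x to zero and solving order by order (substituting the coefficients already found):
  x^0: 2 a_2 - 5 a_0 = 0  ->  2 a_2 = 5 a_0 = 10  ->  a_2 = 5
  x^1: 6 a_3 - 5 a_1 = 0  ->  6 a_3 = 5 a_1 = -10  ->  a_3 = -5/3
  x^2: 12 a_4 - 5 a_2 = 0  ->  12 a_4 = 5 a_2 = 25  ->  a_4 = 25/12
Truncated series: y(x) = 2 - 2 x + 5 x^2 - (5/3) x^3 + (25/12) x^4 + O(x^5).

a_0 = 2; a_1 = -2; a_2 = 5; a_3 = -5/3; a_4 = 25/12


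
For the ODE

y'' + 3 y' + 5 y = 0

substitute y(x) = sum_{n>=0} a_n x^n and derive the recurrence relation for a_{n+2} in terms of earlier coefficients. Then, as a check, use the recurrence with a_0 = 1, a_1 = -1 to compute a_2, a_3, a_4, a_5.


Substitute y = sum_n a_n x^n.
y''(x) has coefficient (n+2)(n+1) a_{n+2} at x^n;
3 y'(x) has coefficient 3 (n+1) a_{n+1} at x^n;
5 y(x) has coefficient 5 a_n at x^n.
Matching x^n: (n+2)(n+1) a_{n+2} + 3 (n+1) a_{n+1} + 5 a_n = 0.
Thus a_{n+2} = [-3 (n+1) a_{n+1} - 5 a_n] / ((n+1)(n+2)).

Check with a_0 = 1, a_1 = -1 (apply the recurrence for n = 0, 1, 2, 3): a_0 = 1, a_1 = -1, a_2 = -1, a_3 = 11/6, a_4 = -23/24, a_5 = 7/60.

a_(n+2) = [-3 (n+1) a_(n+1) - 5 a_n] / ((n+1)(n+2)); check: a_0 = 1, a_1 = -1, a_2 = -1, a_3 = 11/6, a_4 = -23/24, a_5 = 7/60


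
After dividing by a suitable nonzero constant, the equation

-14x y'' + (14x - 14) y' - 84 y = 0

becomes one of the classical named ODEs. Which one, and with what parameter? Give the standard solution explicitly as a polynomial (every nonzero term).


All three coefficients share the factor -14; dividing through by -14 gives  x y'' + (1 - x) y' + 6 y = 0.
This matches the Laguerre equation x y'' + (1 - x) y' + n y = 0 with n = 6; the polynomial solution is L_6(x).
With y = sum_k a_k x^k, matching x^k gives (k+1)k a_{k+1} + (k+1) a_{k+1} - k a_k + n a_k = 0, i.e. (k+1)^2 a_{k+1} = (k - n) a_k = (k - 6) a_k. The right side vanishes at k = 6, so the series terminates at degree 6.
Standard normalization L_n(0) = 1 gives a_0 = 1. Work upward with a_{k+1} = (k - 6) a_k / (k+1)^2:
  a_1 = (0 - 6)(1) / 1^2 = -6/1 = -6
  a_2 = (1 - 6)(-6) / 2^2 = 30/4 = 15/2
  a_3 = (2 - 6)(15/2) / 3^2 = -30/9 = -10/3
  a_4 = (3 - 6)(-10/3) / 4^2 = 10/16 = 5/8
  a_5 = (4 - 6)(5/8) / 5^2 = (-5/4)/25 = -1/20
  a_6 = (5 - 6)(-1/20) / 6^2 = (1/20)/36 = 1/720
Hence L_6(x) = x^6/720 - x^5/20 + 5 x^4/8 - 10 x^3/3 + 15 x^2/2 - 6 x + 1.

L_6(x); series = x^6/720 - x^5/20 + 5 x^4/8 - 10 x^3/3 + 15 x^2/2 - 6 x + 1


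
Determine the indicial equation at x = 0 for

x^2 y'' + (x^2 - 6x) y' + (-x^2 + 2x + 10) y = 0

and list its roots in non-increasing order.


Divide by x^2 to reach normal form y'' + P_1(x) y' + P_2(x) y = 0 with P_1(x) = 1 - 6/x and P_2(x) = -1 + 2/x + 10/x^2.
x = 0 is a singular point because the y'-coefficient 1 - 6/x has a pole at x = 0 and the y-coefficient -1 + 2/x + 10/x^2 has a pole at x = 0.
It is a regular singular point because x P_1(x) = p(x) = x - 6 and x^2 P_2(x) = q(x) = -x^2 + 2x + 10 are polynomials, hence analytic at x = 0.
p(0) = -6,  q(0) = 10.
Indicial equation: r(r-1) + p(0) r + q(0) = 0, i.e. r^2 + (p(0) - 1) r + q(0) = 0, i.e. r^2 - 7 r + 10 = 0.
Discriminant: (-7)^2 - 4(10) = 9, so r = (7 ± 3)/2.
Solving: r_1 = 5, r_2 = 2.

indicial: r^2 - 7 r + 10 = 0; roots r_1 = 5, r_2 = 2


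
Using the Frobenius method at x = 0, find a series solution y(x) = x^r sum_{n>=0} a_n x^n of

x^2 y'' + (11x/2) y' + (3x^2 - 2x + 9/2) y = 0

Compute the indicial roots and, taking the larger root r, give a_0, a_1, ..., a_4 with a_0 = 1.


Write in Frobenius form y'' + (p(x)/x) y' + (q(x)/x^2) y = 0:
  p(x) = 11/2,  q(x) = 3x^2 - 2x + 9/2.
Indicial equation: r(r-1) + (11/2) r + (9/2) = 0 -> roots r_1 = -3/2, r_2 = -3.
Take r = r_1 = -3/2. Let y(x) = x^r sum_{n>=0} a_n x^n with a_0 = 1.
Substitute y = x^r sum a_n x^n and match x^{r+n}. The recurrence is
  D(n) a_n - 2 a_{n-1} + 3 a_{n-2} = 0,  where D(n) = (r+n)(r+n-1) + (11/2)(r+n) + (9/2).
  a_n = [2 a_{n-1} - 3 a_{n-2}] / D(n).
Since the indicial polynomial factors as (r - r_1)(r - r_2), D(n) = (r_1 + n - r_1)(r_1 + n - r_2) = n(n + 3/2).
Evaluating step by step (a_0 = 1):
  n = 1: D(1) = 1(1 + 3/2) = 5/2; numerator = 2(1) = 2; a_1 = (2)/(5/2) = 4/5
  n = 2: D(2) = 2(2 + 3/2) = 7; numerator = 2(4/5) - 3(1) = -7/5; a_2 = (-7/5)/(7) = -1/5
  n = 3: D(3) = 3(3 + 3/2) = 27/2; numerator = 2(-1/5) - 3(4/5) = -14/5; a_3 = (-14/5)/(27/2) = -28/135
  n = 4: D(4) = 4(4 + 3/2) = 22; numerator = 2(-28/135) - 3(-1/5) = 5/27; a_4 = (5/27)/(22) = 5/594

r = -3/2; a_0 = 1; a_1 = 4/5; a_2 = -1/5; a_3 = -28/135; a_4 = 5/594


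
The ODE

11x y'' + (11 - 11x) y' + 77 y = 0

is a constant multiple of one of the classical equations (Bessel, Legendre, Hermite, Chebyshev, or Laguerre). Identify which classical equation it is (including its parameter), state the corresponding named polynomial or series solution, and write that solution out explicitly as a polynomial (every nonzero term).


All three coefficients share the factor 11; dividing through by 11 gives  x y'' + (1 - x) y' + 7 y = 0.
This matches the Laguerre equation x y'' + (1 - x) y' + n y = 0 with n = 7; the polynomial solution is L_7(x).
With y = sum_k a_k x^k, matching x^k gives (k+1)k a_{k+1} + (k+1) a_{k+1} - k a_k + n a_k = 0, i.e. (k+1)^2 a_{k+1} = (k - n) a_k = (k - 7) a_k. The right side vanishes at k = 7, so the series terminates at degree 7.
Standard normalization L_n(0) = 1 gives a_0 = 1. Work upward with a_{k+1} = (k - 7) a_k / (k+1)^2:
  a_1 = (0 - 7)(1) / 1^2 = -7/1 = -7
  a_2 = (1 - 7)(-7) / 2^2 = 42/4 = 21/2
  a_3 = (2 - 7)(21/2) / 3^2 = (-105/2)/9 = -35/6
  a_4 = (3 - 7)(-35/6) / 4^2 = (70/3)/16 = 35/24
  a_5 = (4 - 7)(35/24) / 5^2 = (-35/8)/25 = -7/40
  a_6 = (5 - 7)(-7/40) / 6^2 = (7/20)/36 = 7/720
  a_7 = (6 - 7)(7/720) / 7^2 = (-7/720)/49 = -1/5040
Hence L_7(x) = -x^7/5040 + 7 x^6/720 - 7 x^5/40 + 35 x^4/24 - 35 x^3/6 + 21 x^2/2 - 7 x + 1.

L_7(x); series = -x^7/5040 + 7 x^6/720 - 7 x^5/40 + 35 x^4/24 - 35 x^3/6 + 21 x^2/2 - 7 x + 1


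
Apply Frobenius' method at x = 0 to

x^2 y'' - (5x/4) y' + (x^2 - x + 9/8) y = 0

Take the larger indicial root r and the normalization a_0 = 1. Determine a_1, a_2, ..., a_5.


Write in Frobenius form y'' + (p(x)/x) y' + (q(x)/x^2) y = 0:
  p(x) = -5/4,  q(x) = x^2 - x + 9/8.
Indicial equation: r(r-1) + (-5/4) r + (9/8) = 0 -> roots r_1 = 3/2, r_2 = 3/4.
Take r = r_1 = 3/2. Let y(x) = x^r sum_{n>=0} a_n x^n with a_0 = 1.
Substitute y = x^r sum a_n x^n and match x^{r+n}. The recurrence is
  D(n) a_n - 1 a_{n-1} + 1 a_{n-2} = 0,  where D(n) = (r+n)(r+n-1) + (-5/4)(r+n) + (9/8).
  a_n = [1 a_{n-1} - 1 a_{n-2}] / D(n).
Since the indicial polynomial factors as (r - r_1)(r - r_2), D(n) = (r_1 + n - r_1)(r_1 + n - r_2) = n(n + 3/4).
Evaluating step by step (a_0 = 1):
  n = 1: D(1) = 1(1 + 3/4) = 7/4; numerator = 1(1) = 1; a_1 = (1)/(7/4) = 4/7
  n = 2: D(2) = 2(2 + 3/4) = 11/2; numerator = 1(4/7) - 1(1) = -3/7; a_2 = (-3/7)/(11/2) = -6/77
  n = 3: D(3) = 3(3 + 3/4) = 45/4; numerator = 1(-6/77) - 1(4/7) = -50/77; a_3 = (-50/77)/(45/4) = -40/693
  n = 4: D(4) = 4(4 + 3/4) = 19; numerator = 1(-40/693) - 1(-6/77) = 2/99; a_4 = (2/99)/(19) = 2/1881
  n = 5: D(5) = 5(5 + 3/4) = 115/4; numerator = 1(2/1881) - 1(-40/693) = 86/1463; a_5 = (86/1463)/(115/4) = 344/168245

r = 3/2; a_0 = 1; a_1 = 4/7; a_2 = -6/77; a_3 = -40/693; a_4 = 2/1881; a_5 = 344/168245


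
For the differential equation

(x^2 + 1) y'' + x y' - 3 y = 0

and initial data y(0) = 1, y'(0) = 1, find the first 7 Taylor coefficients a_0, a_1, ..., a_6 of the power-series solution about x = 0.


Ansatz: y(x) = sum_{n>=0} a_n x^n, so y'(x) = sum_{n>=1} n a_n x^(n-1) and y''(x) = sum_{n>=2} n(n-1) a_n x^(n-2).
Substitute into P(x) y'' + Q(x) y' + R(x) y = 0 with P(x) = x^2 + 1, Q(x) = x, R(x) = -3, and match powers of x.
Initial conditions: a_0 = 1, a_1 = 1.
Setting the coefficient of each power of x to zero and solving order by order (substituting the coefficients already found):
  x^0: 2 a_2 - 3 a_0 = 0  ->  2 a_2 = 3 a_0 = 3  ->  a_2 = 3/2
  x^1: 6 a_3 - 2 a_1 = 0  ->  6 a_3 = 2 a_1 = 2  ->  a_3 = 1/3
  x^2: 12 a_4 + a_2 = 0  ->  12 a_4 = -a_2 = -3/2  ->  a_4 = -1/8
  x^3: 20 a_5 + 6 a_3 = 0  ->  20 a_5 = -6 a_3 = -2  ->  a_5 = -1/10
  x^4: 30 a_6 + 13 a_4 = 0  ->  30 a_6 = -13 a_4 = 13/8  ->  a_6 = 13/240
Truncated series: y(x) = 1 + x + (3/2) x^2 + (1/3) x^3 - (1/8) x^4 - (1/10) x^5 + (13/240) x^6 + O(x^7).

a_0 = 1; a_1 = 1; a_2 = 3/2; a_3 = 1/3; a_4 = -1/8; a_5 = -1/10; a_6 = 13/240


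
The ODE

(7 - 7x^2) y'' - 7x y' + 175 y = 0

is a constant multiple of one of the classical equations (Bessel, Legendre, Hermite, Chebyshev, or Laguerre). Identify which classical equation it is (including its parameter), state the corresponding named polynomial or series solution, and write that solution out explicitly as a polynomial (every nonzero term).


All three coefficients share the factor 7; dividing through by 7 gives  (1 - x^2) y'' - x y' + 25 y = 0.
This matches the Chebyshev equation (1 - x^2) y'' - x y' + n^2 y = 0 (note the -x y' term, not -2x y') with n^2 = 25, so n = 5; the polynomial solution is T_5(x).
With y = sum_k a_k x^k, matching x^k gives (k+2)(k+1) a_{k+2} = (k^2 - n^2) a_k = (k - 5)(k + 5) a_k. The right side vanishes at k = 5, so the series with the parity of 5 terminates at degree 5.
Standard normalization: leading coefficient of T_n is 2^(n-1), so a_5 = 2^4 = 16. Work downward with a_k = (k+1)(k+2) a_{k+2} / ((k - 5)(k + 5)):
  a_3 = (4)(5)(16) / ((3 - 5)(3 + 5)) = 320/(-16) = -20
  a_1 = (2)(3)(-20) / ((1 - 5)(1 + 5)) = -120/(-24) = 5
Hence T_5(x) = 16 x^5 - 20 x^3 + 5 x.

T_5(x); series = 16 x^5 - 20 x^3 + 5 x


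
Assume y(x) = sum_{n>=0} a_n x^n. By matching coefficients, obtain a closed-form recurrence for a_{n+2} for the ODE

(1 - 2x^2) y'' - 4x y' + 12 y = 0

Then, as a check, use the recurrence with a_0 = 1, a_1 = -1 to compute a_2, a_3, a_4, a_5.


Substitute y = sum_n a_n x^n.
(1 - 2 x^2) y'' contributes (n+2)(n+1) a_{n+2} - 2 n(n-1) a_n at x^n.
-4 x y'(x) contributes -4 n a_n at x^n.
12 y(x) contributes 12 a_n at x^n.
Matching x^n: (n+2)(n+1) a_{n+2} + (-2 n(n-1) - 4 n + 12) a_n = 0.
Thus a_{n+2} = (2 n(n-1) + 4 n - 12) / ((n+1)(n+2)) * a_n.

Check with a_0 = 1, a_1 = -1 (apply the recurrence for n = 0, 1, 2, 3): a_0 = 1, a_1 = -1, a_2 = -6, a_3 = 4/3, a_4 = 0, a_5 = 4/5.

a_(n+2) = (2 n(n-1) + 4 n - 12) / ((n+1)(n+2)) * a_n; check: a_0 = 1, a_1 = -1, a_2 = -6, a_3 = 4/3, a_4 = 0, a_5 = 4/5


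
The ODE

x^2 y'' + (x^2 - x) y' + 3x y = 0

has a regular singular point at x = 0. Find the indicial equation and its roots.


Divide by x^2 to reach normal form y'' + P_1(x) y' + P_2(x) y = 0 with P_1(x) = 1 - 1/x and P_2(x) = 3/x.
x = 0 is a singular point because the y'-coefficient 1 - 1/x has a pole at x = 0 and the y-coefficient 3/x has a pole at x = 0.
It is a regular singular point because x P_1(x) = p(x) = x - 1 and x^2 P_2(x) = q(x) = 3x are polynomials, hence analytic at x = 0.
p(0) = -1,  q(0) = 0.
Indicial equation: r(r-1) + p(0) r + q(0) = 0, i.e. r^2 + (p(0) - 1) r + q(0) = 0, i.e. r^2 - 2 r = 0.
Discriminant: (-2)^2 - 4(0) = 4, so r = (2 ± 2)/2.
Solving: r_1 = 2, r_2 = 0.

indicial: r^2 - 2 r = 0; roots r_1 = 2, r_2 = 0


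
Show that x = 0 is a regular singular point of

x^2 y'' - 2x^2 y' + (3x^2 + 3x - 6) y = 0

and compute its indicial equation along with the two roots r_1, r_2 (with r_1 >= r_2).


Divide by x^2 to reach normal form y'' + P_1(x) y' + P_2(x) y = 0 with P_1(x) = -2 and P_2(x) = 3 + 3/x - 6/x^2.
x = 0 is a singular point because the y-coefficient 3 + 3/x - 6/x^2 has a pole at x = 0.
It is a regular singular point because x P_1(x) = p(x) = -2x and x^2 P_2(x) = q(x) = 3x^2 + 3x - 6 are polynomials, hence analytic at x = 0.
p(0) = 0,  q(0) = -6.
Indicial equation: r(r-1) + p(0) r + q(0) = 0, i.e. r^2 + (p(0) - 1) r + q(0) = 0, i.e. r^2 - 1 r - 6 = 0.
Discriminant: (-1)^2 - 4(-6) = 25, so r = (1 ± 5)/2.
Solving: r_1 = 3, r_2 = -2.

indicial: r^2 - 1 r - 6 = 0; roots r_1 = 3, r_2 = -2


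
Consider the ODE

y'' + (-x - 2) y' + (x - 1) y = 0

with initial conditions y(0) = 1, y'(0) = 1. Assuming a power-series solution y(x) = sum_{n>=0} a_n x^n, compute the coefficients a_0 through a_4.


Ansatz: y(x) = sum_{n>=0} a_n x^n, so y'(x) = sum_{n>=1} n a_n x^(n-1) and y''(x) = sum_{n>=2} n(n-1) a_n x^(n-2).
Substitute into P(x) y'' + Q(x) y' + R(x) y = 0 with P(x) = 1, Q(x) = -x - 2, R(x) = x - 1, and match powers of x.
Initial conditions: a_0 = 1, a_1 = 1.
Setting the coefficient of each power of x to zero and solving order by order (substituting the coefficients already found):
  x^0: 2 a_2 - 2 a_1 - a_0 = 0  ->  2 a_2 = 2 a_1 + a_0 = 3  ->  a_2 = 3/2
  x^1: 6 a_3 - 4 a_2 - 2 a_1 + a_0 = 0  ->  6 a_3 = 4 a_2 + 2 a_1 - a_0 = 7  ->  a_3 = 7/6
  x^2: 12 a_4 - 6 a_3 - 3 a_2 + a_1 = 0  ->  12 a_4 = 6 a_3 + 3 a_2 - a_1 = 21/2  ->  a_4 = 7/8
Truncated series: y(x) = 1 + x + (3/2) x^2 + (7/6) x^3 + (7/8) x^4 + O(x^5).

a_0 = 1; a_1 = 1; a_2 = 3/2; a_3 = 7/6; a_4 = 7/8


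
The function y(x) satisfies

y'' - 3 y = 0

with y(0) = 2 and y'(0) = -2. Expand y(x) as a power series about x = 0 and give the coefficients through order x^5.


Ansatz: y(x) = sum_{n>=0} a_n x^n, so y'(x) = sum_{n>=1} n a_n x^(n-1) and y''(x) = sum_{n>=2} n(n-1) a_n x^(n-2).
Substitute into P(x) y'' + Q(x) y' + R(x) y = 0 with P(x) = 1, Q(x) = 0, R(x) = -3, and match powers of x.
Initial conditions: a_0 = 2, a_1 = -2.
Setting the coefficient of each power of x to zero and solving order by order (substituting the coefficients already found):
  x^0: 2 a_2 - 3 a_0 = 0  ->  2 a_2 = 3 a_0 = 6  ->  a_2 = 3
  x^1: 6 a_3 - 3 a_1 = 0  ->  6 a_3 = 3 a_1 = -6  ->  a_3 = -1
  x^2: 12 a_4 - 3 a_2 = 0  ->  12 a_4 = 3 a_2 = 9  ->  a_4 = 3/4
  x^3: 20 a_5 - 3 a_3 = 0  ->  20 a_5 = 3 a_3 = -3  ->  a_5 = -3/20
Truncated series: y(x) = 2 - 2 x + 3 x^2 - x^3 + (3/4) x^4 - (3/20) x^5 + O(x^6).

a_0 = 2; a_1 = -2; a_2 = 3; a_3 = -1; a_4 = 3/4; a_5 = -3/20


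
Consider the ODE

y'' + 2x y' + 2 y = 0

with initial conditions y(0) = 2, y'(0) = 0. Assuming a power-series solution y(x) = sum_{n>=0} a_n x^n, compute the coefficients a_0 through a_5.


Ansatz: y(x) = sum_{n>=0} a_n x^n, so y'(x) = sum_{n>=1} n a_n x^(n-1) and y''(x) = sum_{n>=2} n(n-1) a_n x^(n-2).
Substitute into P(x) y'' + Q(x) y' + R(x) y = 0 with P(x) = 1, Q(x) = 2x, R(x) = 2, and match powers of x.
Initial conditions: a_0 = 2, a_1 = 0.
Setting the coefficient of each power of x to zero and solving order by order (substituting the coefficients already found):
  x^0: 2 a_2 + 2 a_0 = 0  ->  2 a_2 = -2 a_0 = -4  ->  a_2 = -2
  x^1: 6 a_3 + 4 a_1 = 0  ->  6 a_3 = -4 a_1 = 0  ->  a_3 = 0
  x^2: 12 a_4 + 6 a_2 = 0  ->  12 a_4 = -6 a_2 = 12  ->  a_4 = 1
  x^3: 20 a_5 + 8 a_3 = 0  ->  20 a_5 = -8 a_3 = 0  ->  a_5 = 0
Truncated series: y(x) = 2 - 2 x^2 + x^4 + O(x^6).

a_0 = 2; a_1 = 0; a_2 = -2; a_3 = 0; a_4 = 1; a_5 = 0


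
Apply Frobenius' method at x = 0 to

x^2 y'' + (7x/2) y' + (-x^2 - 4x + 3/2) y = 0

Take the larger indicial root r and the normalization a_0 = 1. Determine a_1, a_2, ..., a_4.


Write in Frobenius form y'' + (p(x)/x) y' + (q(x)/x^2) y = 0:
  p(x) = 7/2,  q(x) = -x^2 - 4x + 3/2.
Indicial equation: r(r-1) + (7/2) r + (3/2) = 0 -> roots r_1 = -1, r_2 = -3/2.
Take r = r_1 = -1. Let y(x) = x^r sum_{n>=0} a_n x^n with a_0 = 1.
Substitute y = x^r sum a_n x^n and match x^{r+n}. The recurrence is
  D(n) a_n - 4 a_{n-1} - 1 a_{n-2} = 0,  where D(n) = (r+n)(r+n-1) + (7/2)(r+n) + (3/2).
  a_n = [4 a_{n-1} + 1 a_{n-2}] / D(n).
Since the indicial polynomial factors as (r - r_1)(r - r_2), D(n) = (r_1 + n - r_1)(r_1 + n - r_2) = n(n + 1/2).
Evaluating step by step (a_0 = 1):
  n = 1: D(1) = 1(1 + 1/2) = 3/2; numerator = 4(1) = 4; a_1 = (4)/(3/2) = 8/3
  n = 2: D(2) = 2(2 + 1/2) = 5; numerator = 4(8/3) + 1(1) = 35/3; a_2 = (35/3)/(5) = 7/3
  n = 3: D(3) = 3(3 + 1/2) = 21/2; numerator = 4(7/3) + 1(8/3) = 12; a_3 = (12)/(21/2) = 8/7
  n = 4: D(4) = 4(4 + 1/2) = 18; numerator = 4(8/7) + 1(7/3) = 145/21; a_4 = (145/21)/(18) = 145/378

r = -1; a_0 = 1; a_1 = 8/3; a_2 = 7/3; a_3 = 8/7; a_4 = 145/378


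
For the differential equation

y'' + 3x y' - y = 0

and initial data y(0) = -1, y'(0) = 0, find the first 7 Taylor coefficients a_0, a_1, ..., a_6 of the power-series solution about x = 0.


Ansatz: y(x) = sum_{n>=0} a_n x^n, so y'(x) = sum_{n>=1} n a_n x^(n-1) and y''(x) = sum_{n>=2} n(n-1) a_n x^(n-2).
Substitute into P(x) y'' + Q(x) y' + R(x) y = 0 with P(x) = 1, Q(x) = 3x, R(x) = -1, and match powers of x.
Initial conditions: a_0 = -1, a_1 = 0.
Setting the coefficient of each power of x to zero and solving order by order (substituting the coefficients already found):
  x^0: 2 a_2 - a_0 = 0  ->  2 a_2 = a_0 = -1  ->  a_2 = -1/2
  x^1: 6 a_3 + 2 a_1 = 0  ->  6 a_3 = -2 a_1 = 0  ->  a_3 = 0
  x^2: 12 a_4 + 5 a_2 = 0  ->  12 a_4 = -5 a_2 = 5/2  ->  a_4 = 5/24
  x^3: 20 a_5 + 8 a_3 = 0  ->  20 a_5 = -8 a_3 = 0  ->  a_5 = 0
  x^4: 30 a_6 + 11 a_4 = 0  ->  30 a_6 = -11 a_4 = -55/24  ->  a_6 = -11/144
Truncated series: y(x) = -1 - (1/2) x^2 + (5/24) x^4 - (11/144) x^6 + O(x^7).

a_0 = -1; a_1 = 0; a_2 = -1/2; a_3 = 0; a_4 = 5/24; a_5 = 0; a_6 = -11/144


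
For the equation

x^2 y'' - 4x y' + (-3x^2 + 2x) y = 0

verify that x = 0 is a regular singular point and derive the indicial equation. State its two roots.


Divide by x^2 to reach normal form y'' + P_1(x) y' + P_2(x) y = 0 with P_1(x) = -4/x and P_2(x) = -3 + 2/x.
x = 0 is a singular point because the y'-coefficient -4/x has a pole at x = 0 and the y-coefficient -3 + 2/x has a pole at x = 0.
It is a regular singular point because x P_1(x) = p(x) = -4 and x^2 P_2(x) = q(x) = -3x^2 + 2x are polynomials, hence analytic at x = 0.
p(0) = -4,  q(0) = 0.
Indicial equation: r(r-1) + p(0) r + q(0) = 0, i.e. r^2 + (p(0) - 1) r + q(0) = 0, i.e. r^2 - 5 r = 0.
Discriminant: (-5)^2 - 4(0) = 25, so r = (5 ± 5)/2.
Solving: r_1 = 5, r_2 = 0.

indicial: r^2 - 5 r = 0; roots r_1 = 5, r_2 = 0


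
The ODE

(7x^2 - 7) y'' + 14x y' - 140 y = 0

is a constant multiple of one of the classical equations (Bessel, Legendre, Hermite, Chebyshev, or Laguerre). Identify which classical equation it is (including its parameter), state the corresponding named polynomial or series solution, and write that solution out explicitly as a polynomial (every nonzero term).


All three coefficients share the factor -7; dividing through by -7 gives  (1 - x^2) y'' - 2x y' + 20 y = 0.
This matches the Legendre equation (1 - x^2) y'' - 2x y' + n(n+1) y = 0 (note the -2x y' term) with n(n+1) = 20, so n = 4; the polynomial solution is P_4(x).
With y = sum_k a_k x^k, matching x^k gives (k+2)(k+1) a_{k+2} = [k(k+1) - n(n+1)] a_k = (k - 4)(k + 5) a_k. The right side vanishes at k = 4, so the series with the parity of 4 terminates at degree 4.
Standard normalization (P_n(1) = 1): leading coefficient (2n)!/(2^n (n!)^2) = 40320/(16*576) = 35/8, so a_4 = 35/8. Work downward with a_k = (k+1)(k+2) a_{k+2} / ((k - 4)(k + 5)):
  a_2 = (3)(4)(35/8) / ((2 - 4)(2 + 5)) = (105/2)/(-14) = -15/4
  a_0 = (1)(2)(-15/4) / ((0 - 4)(0 + 5)) = (-15/2)/(-20) = 3/8
Hence P_4(x) = 35 x^4/8 - 15 x^2/4 + 3/8.

P_4(x); series = 35 x^4/8 - 15 x^2/4 + 3/8


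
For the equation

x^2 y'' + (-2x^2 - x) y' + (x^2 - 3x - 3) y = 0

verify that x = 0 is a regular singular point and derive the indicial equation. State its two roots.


Divide by x^2 to reach normal form y'' + P_1(x) y' + P_2(x) y = 0 with P_1(x) = -2 - 1/x and P_2(x) = 1 - 3/x - 3/x^2.
x = 0 is a singular point because the y'-coefficient -2 - 1/x has a pole at x = 0 and the y-coefficient 1 - 3/x - 3/x^2 has a pole at x = 0.
It is a regular singular point because x P_1(x) = p(x) = -2x - 1 and x^2 P_2(x) = q(x) = x^2 - 3x - 3 are polynomials, hence analytic at x = 0.
p(0) = -1,  q(0) = -3.
Indicial equation: r(r-1) + p(0) r + q(0) = 0, i.e. r^2 + (p(0) - 1) r + q(0) = 0, i.e. r^2 - 2 r - 3 = 0.
Discriminant: (-2)^2 - 4(-3) = 16, so r = (2 ± 4)/2.
Solving: r_1 = 3, r_2 = -1.

indicial: r^2 - 2 r - 3 = 0; roots r_1 = 3, r_2 = -1


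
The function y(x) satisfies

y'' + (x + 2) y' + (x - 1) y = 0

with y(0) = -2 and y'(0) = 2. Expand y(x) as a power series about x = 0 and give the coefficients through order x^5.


Ansatz: y(x) = sum_{n>=0} a_n x^n, so y'(x) = sum_{n>=1} n a_n x^(n-1) and y''(x) = sum_{n>=2} n(n-1) a_n x^(n-2).
Substitute into P(x) y'' + Q(x) y' + R(x) y = 0 with P(x) = 1, Q(x) = x + 2, R(x) = x - 1, and match powers of x.
Initial conditions: a_0 = -2, a_1 = 2.
Setting the coefficient of each power of x to zero and solving order by order (substituting the coefficients already found):
  x^0: 2 a_2 + 2 a_1 - a_0 = 0  ->  2 a_2 = -2 a_1 + a_0 = -6  ->  a_2 = -3
  x^1: 6 a_3 + 4 a_2 + a_0 = 0  ->  6 a_3 = -4 a_2 - a_0 = 14  ->  a_3 = 7/3
  x^2: 12 a_4 + 6 a_3 + a_2 + a_1 = 0  ->  12 a_4 = -6 a_3 - a_2 - a_1 = -13  ->  a_4 = -13/12
  x^3: 20 a_5 + 8 a_4 + 2 a_3 + a_2 = 0  ->  20 a_5 = -8 a_4 - 2 a_3 - a_2 = 7  ->  a_5 = 7/20
Truncated series: y(x) = -2 + 2 x - 3 x^2 + (7/3) x^3 - (13/12) x^4 + (7/20) x^5 + O(x^6).

a_0 = -2; a_1 = 2; a_2 = -3; a_3 = 7/3; a_4 = -13/12; a_5 = 7/20


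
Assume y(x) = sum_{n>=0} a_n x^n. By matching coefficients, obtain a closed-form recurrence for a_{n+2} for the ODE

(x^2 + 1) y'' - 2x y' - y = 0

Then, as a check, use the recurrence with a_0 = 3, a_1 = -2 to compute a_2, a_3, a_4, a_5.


Substitute y = sum_n a_n x^n.
(1 + 1 x^2) y'' contributes (n+2)(n+1) a_{n+2} + n(n-1) a_n at x^n.
-2 x y'(x) contributes -2 n a_n at x^n.
-y(x) contributes -1 a_n at x^n.
Matching x^n: (n+2)(n+1) a_{n+2} + (n(n-1) - 2 n - 1) a_n = 0.
Thus a_{n+2} = (-n(n-1) + 2 n + 1) / ((n+1)(n+2)) * a_n.

Check with a_0 = 3, a_1 = -2 (apply the recurrence for n = 0, 1, 2, 3): a_0 = 3, a_1 = -2, a_2 = 3/2, a_3 = -1, a_4 = 3/8, a_5 = -1/20.

a_(n+2) = (-n(n-1) + 2 n + 1) / ((n+1)(n+2)) * a_n; check: a_0 = 3, a_1 = -2, a_2 = 3/2, a_3 = -1, a_4 = 3/8, a_5 = -1/20


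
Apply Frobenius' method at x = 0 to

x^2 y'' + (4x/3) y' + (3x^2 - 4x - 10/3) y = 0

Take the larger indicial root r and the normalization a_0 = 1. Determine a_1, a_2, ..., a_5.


Write in Frobenius form y'' + (p(x)/x) y' + (q(x)/x^2) y = 0:
  p(x) = 4/3,  q(x) = 3x^2 - 4x - 10/3.
Indicial equation: r(r-1) + (4/3) r + (-10/3) = 0 -> roots r_1 = 5/3, r_2 = -2.
Take r = r_1 = 5/3. Let y(x) = x^r sum_{n>=0} a_n x^n with a_0 = 1.
Substitute y = x^r sum a_n x^n and match x^{r+n}. The recurrence is
  D(n) a_n - 4 a_{n-1} + 3 a_{n-2} = 0,  where D(n) = (r+n)(r+n-1) + (4/3)(r+n) + (-10/3).
  a_n = [4 a_{n-1} - 3 a_{n-2}] / D(n).
Since the indicial polynomial factors as (r - r_1)(r - r_2), D(n) = (r_1 + n - r_1)(r_1 + n - r_2) = n(n + 11/3).
Evaluating step by step (a_0 = 1):
  n = 1: D(1) = 1(1 + 11/3) = 14/3; numerator = 4(1) = 4; a_1 = (4)/(14/3) = 6/7
  n = 2: D(2) = 2(2 + 11/3) = 34/3; numerator = 4(6/7) - 3(1) = 3/7; a_2 = (3/7)/(34/3) = 9/238
  n = 3: D(3) = 3(3 + 11/3) = 20; numerator = 4(9/238) - 3(6/7) = -288/119; a_3 = (-288/119)/(20) = -72/595
  n = 4: D(4) = 4(4 + 11/3) = 92/3; numerator = 4(-72/595) - 3(9/238) = -711/1190; a_4 = (-711/1190)/(92/3) = -2133/109480
  n = 5: D(5) = 5(5 + 11/3) = 130/3; numerator = 4(-2133/109480) - 3(-72/595) = 459/1610; a_5 = (459/1610)/(130/3) = 1377/209300

r = 5/3; a_0 = 1; a_1 = 6/7; a_2 = 9/238; a_3 = -72/595; a_4 = -2133/109480; a_5 = 1377/209300


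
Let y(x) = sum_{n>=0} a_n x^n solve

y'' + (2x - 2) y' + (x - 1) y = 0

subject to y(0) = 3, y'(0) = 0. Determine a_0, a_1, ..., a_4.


Ansatz: y(x) = sum_{n>=0} a_n x^n, so y'(x) = sum_{n>=1} n a_n x^(n-1) and y''(x) = sum_{n>=2} n(n-1) a_n x^(n-2).
Substitute into P(x) y'' + Q(x) y' + R(x) y = 0 with P(x) = 1, Q(x) = 2x - 2, R(x) = x - 1, and match powers of x.
Initial conditions: a_0 = 3, a_1 = 0.
Setting the coefficient of each power of x to zero and solving order by order (substituting the coefficients already found):
  x^0: 2 a_2 - 2 a_1 - a_0 = 0  ->  2 a_2 = 2 a_1 + a_0 = 3  ->  a_2 = 3/2
  x^1: 6 a_3 - 4 a_2 + a_1 + a_0 = 0  ->  6 a_3 = 4 a_2 - a_1 - a_0 = 3  ->  a_3 = 1/2
  x^2: 12 a_4 - 6 a_3 + 3 a_2 + a_1 = 0  ->  12 a_4 = 6 a_3 - 3 a_2 - a_1 = -3/2  ->  a_4 = -1/8
Truncated series: y(x) = 3 + (3/2) x^2 + (1/2) x^3 - (1/8) x^4 + O(x^5).

a_0 = 3; a_1 = 0; a_2 = 3/2; a_3 = 1/2; a_4 = -1/8


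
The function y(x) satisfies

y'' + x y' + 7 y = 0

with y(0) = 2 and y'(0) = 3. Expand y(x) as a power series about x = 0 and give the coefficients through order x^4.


Ansatz: y(x) = sum_{n>=0} a_n x^n, so y'(x) = sum_{n>=1} n a_n x^(n-1) and y''(x) = sum_{n>=2} n(n-1) a_n x^(n-2).
Substitute into P(x) y'' + Q(x) y' + R(x) y = 0 with P(x) = 1, Q(x) = x, R(x) = 7, and match powers of x.
Initial conditions: a_0 = 2, a_1 = 3.
Setting the coefficient of each power of x to zero and solving order by order (substituting the coefficients already found):
  x^0: 2 a_2 + 7 a_0 = 0  ->  2 a_2 = -7 a_0 = -14  ->  a_2 = -7
  x^1: 6 a_3 + 8 a_1 = 0  ->  6 a_3 = -8 a_1 = -24  ->  a_3 = -4
  x^2: 12 a_4 + 9 a_2 = 0  ->  12 a_4 = -9 a_2 = 63  ->  a_4 = 21/4
Truncated series: y(x) = 2 + 3 x - 7 x^2 - 4 x^3 + (21/4) x^4 + O(x^5).

a_0 = 2; a_1 = 3; a_2 = -7; a_3 = -4; a_4 = 21/4


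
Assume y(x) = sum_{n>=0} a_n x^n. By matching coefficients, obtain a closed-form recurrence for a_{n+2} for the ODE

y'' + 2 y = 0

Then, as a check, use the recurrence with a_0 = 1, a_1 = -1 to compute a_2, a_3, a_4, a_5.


Substitute y = sum_n a_n x^n into y'' + (const) y = 0.
y''(x) = sum_{n>=0} (n+2)(n+1) a_{n+2} x^n.
The ODE becomes sum_n [(n+2)(n+1) a_{n+2} + 2 a_n] x^n = 0.
Setting each coefficient to zero gives the recurrence:
  (n+2)(n+1) a_{n+2} + 2 a_n = 0,
  a_{n+2} = -2 / ((n+1)(n+2)) a_n.

Check with a_0 = 1, a_1 = -1 (apply the recurrence for n = 0, 1, 2, 3): a_0 = 1, a_1 = -1, a_2 = -1, a_3 = 1/3, a_4 = 1/6, a_5 = -1/30.

a_{n+2} = -2/((n+1)(n+2)) * a_n; check: a_0 = 1, a_1 = -1, a_2 = -1, a_3 = 1/3, a_4 = 1/6, a_5 = -1/30


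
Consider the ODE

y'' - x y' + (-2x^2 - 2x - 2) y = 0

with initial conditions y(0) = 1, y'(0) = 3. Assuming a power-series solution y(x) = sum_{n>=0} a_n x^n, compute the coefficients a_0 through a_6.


Ansatz: y(x) = sum_{n>=0} a_n x^n, so y'(x) = sum_{n>=1} n a_n x^(n-1) and y''(x) = sum_{n>=2} n(n-1) a_n x^(n-2).
Substitute into P(x) y'' + Q(x) y' + R(x) y = 0 with P(x) = 1, Q(x) = -x, R(x) = -2x^2 - 2x - 2, and match powers of x.
Initial conditions: a_0 = 1, a_1 = 3.
Setting the coefficient of each power of x to zero and solving order by order (substituting the coefficients already found):
  x^0: 2 a_2 - 2 a_0 = 0  ->  2 a_2 = 2 a_0 = 2  ->  a_2 = 1
  x^1: 6 a_3 - 3 a_1 - 2 a_0 = 0  ->  6 a_3 = 3 a_1 + 2 a_0 = 11  ->  a_3 = 11/6
  x^2: 12 a_4 - 4 a_2 - 2 a_1 - 2 a_0 = 0  ->  12 a_4 = 4 a_2 + 2 a_1 + 2 a_0 = 12  ->  a_4 = 1
  x^3: 20 a_5 - 5 a_3 - 2 a_2 - 2 a_1 = 0  ->  20 a_5 = 5 a_3 + 2 a_2 + 2 a_1 = 103/6  ->  a_5 = 103/120
  x^4: 30 a_6 - 6 a_4 - 2 a_3 - 2 a_2 = 0  ->  30 a_6 = 6 a_4 + 2 a_3 + 2 a_2 = 35/3  ->  a_6 = 7/18
Truncated series: y(x) = 1 + 3 x + x^2 + (11/6) x^3 + x^4 + (103/120) x^5 + (7/18) x^6 + O(x^7).

a_0 = 1; a_1 = 3; a_2 = 1; a_3 = 11/6; a_4 = 1; a_5 = 103/120; a_6 = 7/18


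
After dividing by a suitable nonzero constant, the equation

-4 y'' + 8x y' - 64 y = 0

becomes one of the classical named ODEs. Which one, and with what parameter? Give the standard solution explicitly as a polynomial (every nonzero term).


All three coefficients share the factor -4; dividing through by -4 gives  y'' - 2x y' + 16 y = 0.
This matches the Hermite equation y'' - 2x y' + 2n y = 0 with 2n = 16, so n = 8; the polynomial solution is H_8(x).
With y = sum_k a_k x^k, matching x^k gives (k+2)(k+1) a_{k+2} = 2(k - n) a_k = 2(k - 8) a_k. The right side vanishes at k = 8, so the series with the parity of 8 terminates at degree 8.
Standard normalization: leading coefficient of H_n is 2^n, so a_8 = 2^8 = 256. Work downward with a_k = (k+1)(k+2) a_{k+2} / (2(k - n)):
  a_6 = (7)(8)(256) / (2(6 - 8)) = 14336/(-4) = -3584
  a_4 = (5)(6)(-3584) / (2(4 - 8)) = -107520/(-8) = 13440
  a_2 = (3)(4)(13440) / (2(2 - 8)) = 161280/(-12) = -13440
  a_0 = (1)(2)(-13440) / (2(0 - 8)) = -26880/(-16) = 1680
Hence H_8(x) = 256 x^8 - 3584 x^6 + 13440 x^4 - 13440 x^2 + 1680.

H_8(x); series = 256 x^8 - 3584 x^6 + 13440 x^4 - 13440 x^2 + 1680


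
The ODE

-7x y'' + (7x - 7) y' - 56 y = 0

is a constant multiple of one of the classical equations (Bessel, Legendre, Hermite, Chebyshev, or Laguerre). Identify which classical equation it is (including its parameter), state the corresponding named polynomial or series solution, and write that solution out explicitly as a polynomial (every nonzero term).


All three coefficients share the factor -7; dividing through by -7 gives  x y'' + (1 - x) y' + 8 y = 0.
This matches the Laguerre equation x y'' + (1 - x) y' + n y = 0 with n = 8; the polynomial solution is L_8(x).
With y = sum_k a_k x^k, matching x^k gives (k+1)k a_{k+1} + (k+1) a_{k+1} - k a_k + n a_k = 0, i.e. (k+1)^2 a_{k+1} = (k - n) a_k = (k - 8) a_k. The right side vanishes at k = 8, so the series terminates at degree 8.
Standard normalization L_n(0) = 1 gives a_0 = 1. Work upward with a_{k+1} = (k - 8) a_k / (k+1)^2:
  a_1 = (0 - 8)(1) / 1^2 = -8/1 = -8
  a_2 = (1 - 8)(-8) / 2^2 = 56/4 = 14
  a_3 = (2 - 8)(14) / 3^2 = -84/9 = -28/3
  a_4 = (3 - 8)(-28/3) / 4^2 = (140/3)/16 = 35/12
  a_5 = (4 - 8)(35/12) / 5^2 = (-35/3)/25 = -7/15
  a_6 = (5 - 8)(-7/15) / 6^2 = (7/5)/36 = 7/180
  a_7 = (6 - 8)(7/180) / 7^2 = (-7/90)/49 = -1/630
  a_8 = (7 - 8)(-1/630) / 8^2 = (1/630)/64 = 1/40320
Hence L_8(x) = x^8/40320 - x^7/630 + 7 x^6/180 - 7 x^5/15 + 35 x^4/12 - 28 x^3/3 + 14 x^2 - 8 x + 1.

L_8(x); series = x^8/40320 - x^7/630 + 7 x^6/180 - 7 x^5/15 + 35 x^4/12 - 28 x^3/3 + 14 x^2 - 8 x + 1


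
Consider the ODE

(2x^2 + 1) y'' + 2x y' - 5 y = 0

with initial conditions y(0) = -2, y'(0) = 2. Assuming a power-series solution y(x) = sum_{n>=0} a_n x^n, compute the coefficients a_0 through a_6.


Ansatz: y(x) = sum_{n>=0} a_n x^n, so y'(x) = sum_{n>=1} n a_n x^(n-1) and y''(x) = sum_{n>=2} n(n-1) a_n x^(n-2).
Substitute into P(x) y'' + Q(x) y' + R(x) y = 0 with P(x) = 2x^2 + 1, Q(x) = 2x, R(x) = -5, and match powers of x.
Initial conditions: a_0 = -2, a_1 = 2.
Setting the coefficient of each power of x to zero and solving order by order (substituting the coefficients already found):
  x^0: 2 a_2 - 5 a_0 = 0  ->  2 a_2 = 5 a_0 = -10  ->  a_2 = -5
  x^1: 6 a_3 - 3 a_1 = 0  ->  6 a_3 = 3 a_1 = 6  ->  a_3 = 1
  x^2: 12 a_4 + 3 a_2 = 0  ->  12 a_4 = -3 a_2 = 15  ->  a_4 = 5/4
  x^3: 20 a_5 + 13 a_3 = 0  ->  20 a_5 = -13 a_3 = -13  ->  a_5 = -13/20
  x^4: 30 a_6 + 27 a_4 = 0  ->  30 a_6 = -27 a_4 = -135/4  ->  a_6 = -9/8
Truncated series: y(x) = -2 + 2 x - 5 x^2 + x^3 + (5/4) x^4 - (13/20) x^5 - (9/8) x^6 + O(x^7).

a_0 = -2; a_1 = 2; a_2 = -5; a_3 = 1; a_4 = 5/4; a_5 = -13/20; a_6 = -9/8


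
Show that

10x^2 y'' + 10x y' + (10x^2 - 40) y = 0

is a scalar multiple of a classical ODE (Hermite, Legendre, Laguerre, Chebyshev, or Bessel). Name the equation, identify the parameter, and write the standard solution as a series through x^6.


All three coefficients share the factor 10; dividing through by 10 gives  x^2 y'' + x y' + (x^2 - 4) y = 0.
This matches the Bessel equation x^2 y'' + x y' + (x^2 - nu^2) y = 0 with nu^2 = 4, so nu = 2; the solution bounded at x = 0 is J_2(x).
Frobenius at x = 0: indicial roots ±nu; for r = nu the recurrence k(k + 2nu) c_k = -c_{k-2} gives the standard series J_nu(x) = sum_{k>=0} (-1)^k / (k! (k+nu)!) (x/2)^(2k+nu). Evaluate the first 3 terms:
  k = 0: (-1)^0 / (0! * 2! * 2^2) x^2 = 1/(1*2*4) x^2 = (1/8) x^2
  k = 1: (-1)^1 / (1! * 3! * 2^4) x^4 = -1/(1*6*16) x^4 = (-1/96) x^4
  k = 2: (-1)^2 / (2! * 4! * 2^6) x^6 = 1/(2*24*64) x^6 = (1/3072) x^6
Hence J_2(x) = x^6/3072 - x^4/96 + x^2/8 + ....

J_2(x); series = x^6/3072 - x^4/96 + x^2/8


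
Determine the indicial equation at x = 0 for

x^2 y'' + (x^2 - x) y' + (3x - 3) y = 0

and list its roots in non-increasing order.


Divide by x^2 to reach normal form y'' + P_1(x) y' + P_2(x) y = 0 with P_1(x) = 1 - 1/x and P_2(x) = 3/x - 3/x^2.
x = 0 is a singular point because the y'-coefficient 1 - 1/x has a pole at x = 0 and the y-coefficient 3/x - 3/x^2 has a pole at x = 0.
It is a regular singular point because x P_1(x) = p(x) = x - 1 and x^2 P_2(x) = q(x) = 3x - 3 are polynomials, hence analytic at x = 0.
p(0) = -1,  q(0) = -3.
Indicial equation: r(r-1) + p(0) r + q(0) = 0, i.e. r^2 + (p(0) - 1) r + q(0) = 0, i.e. r^2 - 2 r - 3 = 0.
Discriminant: (-2)^2 - 4(-3) = 16, so r = (2 ± 4)/2.
Solving: r_1 = 3, r_2 = -1.

indicial: r^2 - 2 r - 3 = 0; roots r_1 = 3, r_2 = -1


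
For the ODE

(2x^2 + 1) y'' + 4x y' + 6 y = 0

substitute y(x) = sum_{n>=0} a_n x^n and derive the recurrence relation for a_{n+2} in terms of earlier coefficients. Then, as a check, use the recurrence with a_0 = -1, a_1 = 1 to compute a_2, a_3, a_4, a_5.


Substitute y = sum_n a_n x^n.
(1 + 2 x^2) y'' contributes (n+2)(n+1) a_{n+2} + 2 n(n-1) a_n at x^n.
4 x y'(x) contributes 4 n a_n at x^n.
6 y(x) contributes 6 a_n at x^n.
Matching x^n: (n+2)(n+1) a_{n+2} + (2 n(n-1) + 4 n + 6) a_n = 0.
Thus a_{n+2} = (-2 n(n-1) - 4 n - 6) / ((n+1)(n+2)) * a_n.

Check with a_0 = -1, a_1 = 1 (apply the recurrence for n = 0, 1, 2, 3): a_0 = -1, a_1 = 1, a_2 = 3, a_3 = -5/3, a_4 = -9/2, a_5 = 5/2.

a_(n+2) = (-2 n(n-1) - 4 n - 6) / ((n+1)(n+2)) * a_n; check: a_0 = -1, a_1 = 1, a_2 = 3, a_3 = -5/3, a_4 = -9/2, a_5 = 5/2


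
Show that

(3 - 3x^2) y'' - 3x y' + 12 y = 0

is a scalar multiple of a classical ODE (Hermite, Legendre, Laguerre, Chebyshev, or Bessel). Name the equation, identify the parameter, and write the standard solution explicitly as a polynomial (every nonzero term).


All three coefficients share the factor 3; dividing through by 3 gives  (1 - x^2) y'' - x y' + 4 y = 0.
This matches the Chebyshev equation (1 - x^2) y'' - x y' + n^2 y = 0 (note the -x y' term, not -2x y') with n^2 = 4, so n = 2; the polynomial solution is T_2(x).
With y = sum_k a_k x^k, matching x^k gives (k+2)(k+1) a_{k+2} = (k^2 - n^2) a_k = (k - 2)(k + 2) a_k. The right side vanishes at k = 2, so the series with the parity of 2 terminates at degree 2.
Standard normalization: leading coefficient of T_n is 2^(n-1), so a_2 = 2^1 = 2. Work downward with a_k = (k+1)(k+2) a_{k+2} / ((k - 2)(k + 2)):
  a_0 = (1)(2)(2) / ((0 - 2)(0 + 2)) = 4/(-4) = -1
Hence T_2(x) = 2 x^2 - 1.

T_2(x); series = 2 x^2 - 1


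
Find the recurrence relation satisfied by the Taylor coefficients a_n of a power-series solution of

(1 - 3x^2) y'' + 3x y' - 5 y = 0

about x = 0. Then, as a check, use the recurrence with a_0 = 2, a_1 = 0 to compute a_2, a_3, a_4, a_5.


Substitute y = sum_n a_n x^n.
(1 - 3 x^2) y'' contributes (n+2)(n+1) a_{n+2} - 3 n(n-1) a_n at x^n.
3 x y'(x) contributes 3 n a_n at x^n.
-5 y(x) contributes -5 a_n at x^n.
Matching x^n: (n+2)(n+1) a_{n+2} + (-3 n(n-1) + 3 n - 5) a_n = 0.
Thus a_{n+2} = (3 n(n-1) - 3 n + 5) / ((n+1)(n+2)) * a_n.

Check with a_0 = 2, a_1 = 0 (apply the recurrence for n = 0, 1, 2, 3): a_0 = 2, a_1 = 0, a_2 = 5, a_3 = 0, a_4 = 25/12, a_5 = 0.

a_(n+2) = (3 n(n-1) - 3 n + 5) / ((n+1)(n+2)) * a_n; check: a_0 = 2, a_1 = 0, a_2 = 5, a_3 = 0, a_4 = 25/12, a_5 = 0


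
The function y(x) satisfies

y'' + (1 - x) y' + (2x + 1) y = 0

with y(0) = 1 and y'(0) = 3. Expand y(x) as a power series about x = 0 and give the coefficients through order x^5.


Ansatz: y(x) = sum_{n>=0} a_n x^n, so y'(x) = sum_{n>=1} n a_n x^(n-1) and y''(x) = sum_{n>=2} n(n-1) a_n x^(n-2).
Substitute into P(x) y'' + Q(x) y' + R(x) y = 0 with P(x) = 1, Q(x) = 1 - x, R(x) = 2x + 1, and match powers of x.
Initial conditions: a_0 = 1, a_1 = 3.
Setting the coefficient of each power of x to zero and solving order by order (substituting the coefficients already found):
  x^0: 2 a_2 + a_1 + a_0 = 0  ->  2 a_2 = -a_1 - a_0 = -4  ->  a_2 = -2
  x^1: 6 a_3 + 2 a_2 + 2 a_0 = 0  ->  6 a_3 = -2 a_2 - 2 a_0 = 2  ->  a_3 = 1/3
  x^2: 12 a_4 + 3 a_3 - a_2 + 2 a_1 = 0  ->  12 a_4 = -3 a_3 + a_2 - 2 a_1 = -9  ->  a_4 = -3/4
  x^3: 20 a_5 + 4 a_4 - 2 a_3 + 2 a_2 = 0  ->  20 a_5 = -4 a_4 + 2 a_3 - 2 a_2 = 23/3  ->  a_5 = 23/60
Truncated series: y(x) = 1 + 3 x - 2 x^2 + (1/3) x^3 - (3/4) x^4 + (23/60) x^5 + O(x^6).

a_0 = 1; a_1 = 3; a_2 = -2; a_3 = 1/3; a_4 = -3/4; a_5 = 23/60


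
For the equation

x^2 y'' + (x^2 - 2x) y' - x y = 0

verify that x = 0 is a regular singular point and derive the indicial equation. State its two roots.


Divide by x^2 to reach normal form y'' + P_1(x) y' + P_2(x) y = 0 with P_1(x) = 1 - 2/x and P_2(x) = -1/x.
x = 0 is a singular point because the y'-coefficient 1 - 2/x has a pole at x = 0 and the y-coefficient -1/x has a pole at x = 0.
It is a regular singular point because x P_1(x) = p(x) = x - 2 and x^2 P_2(x) = q(x) = -x are polynomials, hence analytic at x = 0.
p(0) = -2,  q(0) = 0.
Indicial equation: r(r-1) + p(0) r + q(0) = 0, i.e. r^2 + (p(0) - 1) r + q(0) = 0, i.e. r^2 - 3 r = 0.
Discriminant: (-3)^2 - 4(0) = 9, so r = (3 ± 3)/2.
Solving: r_1 = 3, r_2 = 0.

indicial: r^2 - 3 r = 0; roots r_1 = 3, r_2 = 0


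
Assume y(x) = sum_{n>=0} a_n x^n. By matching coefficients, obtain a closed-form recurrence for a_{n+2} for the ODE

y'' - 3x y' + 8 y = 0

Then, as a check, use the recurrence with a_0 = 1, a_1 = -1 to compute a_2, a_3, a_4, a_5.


Substitute y = sum_n a_n x^n.
y''(x) has coefficient (n+2)(n+1) a_{n+2} at x^n;
-3 x y'(x) has coefficient -3 n a_n at x^n (shift);
8 y(x) has coefficient 8 a_n at x^n.
Matching x^n: (n+2)(n+1) a_{n+2} + (-3n + 8) a_n = 0.
Thus a_{n+2} = (3n - 8) / ((n+1)(n+2)) * a_n.

Check with a_0 = 1, a_1 = -1 (apply the recurrence for n = 0, 1, 2, 3): a_0 = 1, a_1 = -1, a_2 = -4, a_3 = 5/6, a_4 = 2/3, a_5 = 1/24.

a_(n+2) = (3n - 8) / ((n+1)(n+2)) * a_n; check: a_0 = 1, a_1 = -1, a_2 = -4, a_3 = 5/6, a_4 = 2/3, a_5 = 1/24


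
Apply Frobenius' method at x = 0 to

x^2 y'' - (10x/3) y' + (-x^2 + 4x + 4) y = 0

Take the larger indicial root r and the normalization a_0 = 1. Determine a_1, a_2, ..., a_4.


Write in Frobenius form y'' + (p(x)/x) y' + (q(x)/x^2) y = 0:
  p(x) = -10/3,  q(x) = -x^2 + 4x + 4.
Indicial equation: r(r-1) + (-10/3) r + (4) = 0 -> roots r_1 = 3, r_2 = 4/3.
Take r = r_1 = 3. Let y(x) = x^r sum_{n>=0} a_n x^n with a_0 = 1.
Substitute y = x^r sum a_n x^n and match x^{r+n}. The recurrence is
  D(n) a_n + 4 a_{n-1} - 1 a_{n-2} = 0,  where D(n) = (r+n)(r+n-1) + (-10/3)(r+n) + (4).
  a_n = [-4 a_{n-1} + 1 a_{n-2}] / D(n).
Since the indicial polynomial factors as (r - r_1)(r - r_2), D(n) = (r_1 + n - r_1)(r_1 + n - r_2) = n(n + 5/3).
Evaluating step by step (a_0 = 1):
  n = 1: D(1) = 1(1 + 5/3) = 8/3; numerator = -4(1) = -4; a_1 = (-4)/(8/3) = -3/2
  n = 2: D(2) = 2(2 + 5/3) = 22/3; numerator = -4(-3/2) + 1(1) = 7; a_2 = (7)/(22/3) = 21/22
  n = 3: D(3) = 3(3 + 5/3) = 14; numerator = -4(21/22) + 1(-3/2) = -117/22; a_3 = (-117/22)/(14) = -117/308
  n = 4: D(4) = 4(4 + 5/3) = 68/3; numerator = -4(-117/308) + 1(21/22) = 381/154; a_4 = (381/154)/(68/3) = 1143/10472

r = 3; a_0 = 1; a_1 = -3/2; a_2 = 21/22; a_3 = -117/308; a_4 = 1143/10472


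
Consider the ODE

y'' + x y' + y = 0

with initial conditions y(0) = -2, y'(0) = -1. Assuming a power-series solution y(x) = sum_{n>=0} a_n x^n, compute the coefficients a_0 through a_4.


Ansatz: y(x) = sum_{n>=0} a_n x^n, so y'(x) = sum_{n>=1} n a_n x^(n-1) and y''(x) = sum_{n>=2} n(n-1) a_n x^(n-2).
Substitute into P(x) y'' + Q(x) y' + R(x) y = 0 with P(x) = 1, Q(x) = x, R(x) = 1, and match powers of x.
Initial conditions: a_0 = -2, a_1 = -1.
Setting the coefficient of each power of x to zero and solving order by order (substituting the coefficients already found):
  x^0: 2 a_2 + a_0 = 0  ->  2 a_2 = -a_0 = 2  ->  a_2 = 1
  x^1: 6 a_3 + 2 a_1 = 0  ->  6 a_3 = -2 a_1 = 2  ->  a_3 = 1/3
  x^2: 12 a_4 + 3 a_2 = 0  ->  12 a_4 = -3 a_2 = -3  ->  a_4 = -1/4
Truncated series: y(x) = -2 - x + x^2 + (1/3) x^3 - (1/4) x^4 + O(x^5).

a_0 = -2; a_1 = -1; a_2 = 1; a_3 = 1/3; a_4 = -1/4


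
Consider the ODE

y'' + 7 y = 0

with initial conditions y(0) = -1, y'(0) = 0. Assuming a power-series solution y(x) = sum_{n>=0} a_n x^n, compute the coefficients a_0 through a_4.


Ansatz: y(x) = sum_{n>=0} a_n x^n, so y'(x) = sum_{n>=1} n a_n x^(n-1) and y''(x) = sum_{n>=2} n(n-1) a_n x^(n-2).
Substitute into P(x) y'' + Q(x) y' + R(x) y = 0 with P(x) = 1, Q(x) = 0, R(x) = 7, and match powers of x.
Initial conditions: a_0 = -1, a_1 = 0.
Setting the coefficient of each power of x to zero and solving order by order (substituting the coefficients already found):
  x^0: 2 a_2 + 7 a_0 = 0  ->  2 a_2 = -7 a_0 = 7  ->  a_2 = 7/2
  x^1: 6 a_3 + 7 a_1 = 0  ->  6 a_3 = -7 a_1 = 0  ->  a_3 = 0
  x^2: 12 a_4 + 7 a_2 = 0  ->  12 a_4 = -7 a_2 = -49/2  ->  a_4 = -49/24
Truncated series: y(x) = -1 + (7/2) x^2 - (49/24) x^4 + O(x^5).

a_0 = -1; a_1 = 0; a_2 = 7/2; a_3 = 0; a_4 = -49/24
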